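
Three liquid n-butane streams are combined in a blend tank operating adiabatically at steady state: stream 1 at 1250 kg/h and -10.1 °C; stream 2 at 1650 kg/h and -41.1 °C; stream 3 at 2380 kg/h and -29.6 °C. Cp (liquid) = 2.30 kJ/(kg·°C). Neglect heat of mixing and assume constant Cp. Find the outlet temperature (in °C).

Adiabatic, steady state ⇒ Σ ṁᵢCp,ᵢ(T_out − Tᵢ) = 0
T_out = Σ ṁᵢCp,ᵢTᵢ / Σ ṁᵢCp,ᵢ
      = -347040 / 12144 = -28.577 °C

T_out = -28.6 °C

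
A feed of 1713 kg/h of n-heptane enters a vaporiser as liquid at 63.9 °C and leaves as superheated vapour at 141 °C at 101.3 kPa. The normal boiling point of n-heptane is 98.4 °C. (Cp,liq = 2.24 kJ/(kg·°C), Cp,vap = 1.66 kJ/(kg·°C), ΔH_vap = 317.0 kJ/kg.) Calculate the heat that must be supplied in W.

liquid 63.9→98.4 °C: 77.28 kJ/kg
vaporisation at 98.4 °C: 317 kJ/kg
vapour 98.4→141 °C: 70.716 kJ/kg
Δh = 77.28 + 317 + 70.716 = 465 kJ/kg
Q = ṁ·Δh = 1713 kg/h × 465 kJ/kg = 796540 kJ/h
|Q| = 221.26 kW = 221260 W

Q = 221000 W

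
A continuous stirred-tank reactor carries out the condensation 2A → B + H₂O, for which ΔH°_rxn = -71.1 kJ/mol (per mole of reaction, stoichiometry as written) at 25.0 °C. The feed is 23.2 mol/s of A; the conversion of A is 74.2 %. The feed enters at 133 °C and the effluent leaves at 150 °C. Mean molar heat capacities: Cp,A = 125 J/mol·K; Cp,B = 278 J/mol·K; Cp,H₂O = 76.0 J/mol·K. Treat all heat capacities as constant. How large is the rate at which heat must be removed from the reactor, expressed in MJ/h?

Extent of reaction ξ = 0.742 × 23.2 / 2 = 8.6072 mol/s
Reaction term: ξ·ΔH°_rxn = 8.6072 × -71.1 = -611.97 kJ/s
Sensible, feed 133→25 °C: -313.2 kJ/s
Outlet flows (mol/s): A 5.9856, B 8.6072, H₂O 8.6072
Sensible, products 25→150 °C: 474.39 kJ/s
Q = ΔH = -450.78 kJ/s = -450.78 kW
Heat removed = 1622.8 MJ/h

Q_out = 1620 MJ/h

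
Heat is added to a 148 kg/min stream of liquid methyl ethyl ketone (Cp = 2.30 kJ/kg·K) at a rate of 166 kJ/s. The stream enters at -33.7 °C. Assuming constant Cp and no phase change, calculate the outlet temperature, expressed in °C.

T_out = -4.44 °C

Q = 166 kJ/s = 9960 kJ/min
ΔT = Q/(ṁ·Cp) = 9960/(148×2.30) = 29.26 K
T_out = -33.7 + 29.26 = -4.4403 °C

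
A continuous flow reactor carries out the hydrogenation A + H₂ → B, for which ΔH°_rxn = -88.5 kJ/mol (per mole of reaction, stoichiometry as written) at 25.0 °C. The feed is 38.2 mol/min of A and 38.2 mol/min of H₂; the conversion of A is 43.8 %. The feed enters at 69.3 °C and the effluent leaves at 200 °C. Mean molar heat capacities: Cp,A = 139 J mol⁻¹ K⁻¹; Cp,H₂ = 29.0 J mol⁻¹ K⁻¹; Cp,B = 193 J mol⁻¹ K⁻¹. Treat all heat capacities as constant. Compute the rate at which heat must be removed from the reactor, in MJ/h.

Extent of reaction ξ = 0.438 × 38.2 = 16.732 mol/min
Reaction term: ξ·ΔH°_rxn = 16.732 × -88.5 = -1480.7 kJ/min
Sensible, feed 69.3→25 °C: -284.3 kJ/min
Outlet flows (mol/min): A 21.468, H₂ 21.468, B 16.732
Sensible, products 25→200 °C: 1196.3 kJ/min
Q = ΔH = -568.77 kJ/min = -9.4794 kW
Heat removed = 34.126 MJ/h

Q_out = 34.1 MJ/h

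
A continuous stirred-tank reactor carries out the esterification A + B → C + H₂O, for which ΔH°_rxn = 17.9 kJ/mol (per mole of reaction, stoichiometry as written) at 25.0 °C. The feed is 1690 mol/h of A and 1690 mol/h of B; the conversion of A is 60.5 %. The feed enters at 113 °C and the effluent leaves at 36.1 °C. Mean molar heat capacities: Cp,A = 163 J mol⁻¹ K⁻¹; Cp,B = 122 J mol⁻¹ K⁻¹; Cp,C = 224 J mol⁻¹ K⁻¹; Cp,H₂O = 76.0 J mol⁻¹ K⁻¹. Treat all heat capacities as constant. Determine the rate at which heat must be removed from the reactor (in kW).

Extent of reaction ξ = 0.605 × 1690 = 1022.4 mol/h
Reaction term: ξ·ΔH°_rxn = 1022.4 × 17.9 = 18302 kJ/h
Sensible, feed 113→25 °C: -42385 kJ/h
Outlet flows (mol/h): A 667.55, B 667.55, C 1022.4, H₂O 1022.4
Sensible, products 25→36.1 °C: 5516.6 kJ/h
Q = ΔH = -18567 kJ/h = -5.1574 kW
Heat removed = 5.1574 kW

Q_out = 5.16 kW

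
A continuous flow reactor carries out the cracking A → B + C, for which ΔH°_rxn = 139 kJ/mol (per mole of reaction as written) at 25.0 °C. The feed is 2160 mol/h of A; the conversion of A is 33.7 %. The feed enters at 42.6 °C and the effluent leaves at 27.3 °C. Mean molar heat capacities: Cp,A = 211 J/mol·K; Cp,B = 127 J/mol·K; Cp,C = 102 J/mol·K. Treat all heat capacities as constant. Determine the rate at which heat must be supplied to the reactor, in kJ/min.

Q_in = 1570 kJ/min

Extent of reaction ξ = 0.337 × 2160 = 727.92 mol/h
Reaction term: ξ·ΔH°_rxn = 727.92 × 139 = 101180 kJ/h
Sensible, feed 42.6→25 °C: -8021.4 kJ/h
Outlet flows (mol/h): A 1432.1, B 727.92, C 727.92
Sensible, products 25→27.3 °C: 1078.4 kJ/h
Q = ΔH = 94238 kJ/h = 26.177 kW
Heat supplied = 1570.6 kJ/min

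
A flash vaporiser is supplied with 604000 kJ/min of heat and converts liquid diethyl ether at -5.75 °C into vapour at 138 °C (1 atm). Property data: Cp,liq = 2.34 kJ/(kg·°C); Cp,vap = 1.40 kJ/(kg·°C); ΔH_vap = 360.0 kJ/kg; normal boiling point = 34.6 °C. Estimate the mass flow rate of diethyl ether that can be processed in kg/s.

Δh = 2.34×(34.6−-5.75) + 360.0 + 1.40×(138−34.6) = 599.18 kJ/kg
Q = 604000 kJ/min = 10067 kJ/s = 10067 kJ/s
ṁ = Q/Δh = 10067 / 599.18 = 16.801 kg/s

ṁ = 16.8 kg/s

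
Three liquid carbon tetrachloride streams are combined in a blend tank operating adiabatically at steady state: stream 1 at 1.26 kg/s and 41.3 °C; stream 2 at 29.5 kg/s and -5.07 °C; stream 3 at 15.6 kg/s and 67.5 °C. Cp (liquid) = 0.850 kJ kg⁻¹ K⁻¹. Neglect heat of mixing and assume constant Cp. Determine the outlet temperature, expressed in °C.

T_out = 20.6 °C

No heat crosses the boundary, so H_out = H_in.
T_out = Σ ṁᵢCp,ᵢTᵢ / Σ ṁᵢCp,ᵢ
      = 812.15 / 39.406 = 20.61 °C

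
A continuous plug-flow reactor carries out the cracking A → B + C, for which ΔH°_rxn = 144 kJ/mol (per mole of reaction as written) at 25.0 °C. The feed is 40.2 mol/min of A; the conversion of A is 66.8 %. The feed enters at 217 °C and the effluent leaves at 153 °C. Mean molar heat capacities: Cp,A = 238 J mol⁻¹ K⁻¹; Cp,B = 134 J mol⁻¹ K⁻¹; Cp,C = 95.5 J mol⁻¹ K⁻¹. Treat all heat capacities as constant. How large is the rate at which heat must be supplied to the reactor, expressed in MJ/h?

Extent of reaction ξ = 0.668 × 40.2 = 26.854 mol/min
Reaction term: ξ·ΔH°_rxn = 26.854 × 144 = 3866.9 kJ/min
Sensible, feed 217→25 °C: -1837 kJ/min
Outlet flows (mol/min): A 13.346, B 26.854, C 26.854
Sensible, products 25→153 °C: 1195.4 kJ/min
Q = ΔH = 3225.4 kJ/min = 53.756 kW
Heat supplied = 193.52 MJ/h

Q_in = 194 MJ/h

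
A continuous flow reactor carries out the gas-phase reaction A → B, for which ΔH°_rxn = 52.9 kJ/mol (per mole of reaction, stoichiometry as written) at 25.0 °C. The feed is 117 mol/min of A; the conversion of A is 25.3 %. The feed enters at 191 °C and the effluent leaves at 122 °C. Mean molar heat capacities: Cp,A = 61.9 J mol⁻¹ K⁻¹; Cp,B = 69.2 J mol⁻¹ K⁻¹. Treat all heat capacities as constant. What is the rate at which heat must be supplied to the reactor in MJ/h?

Q_in = 65.2 MJ/h

Extent of reaction ξ = 0.253 × 117 = 29.601 mol/min
Reaction term: ξ·ΔH°_rxn = 29.601 × 52.9 = 1565.9 kJ/min
Sensible, feed 191→25 °C: -1202.2 kJ/min
Outlet flows (mol/min): A 87.399, B 29.601
Sensible, products 25→122 °C: 723.46 kJ/min
Q = ΔH = 1087.1 kJ/min = 18.119 kW
Heat supplied = 65.228 MJ/h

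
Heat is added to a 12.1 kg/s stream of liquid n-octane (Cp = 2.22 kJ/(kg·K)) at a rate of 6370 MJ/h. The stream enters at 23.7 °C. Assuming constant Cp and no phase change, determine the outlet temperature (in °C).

Q = 6370 MJ/h = 1769.4 kJ/s
ΔT = Q/(ṁ·Cp) = 1769.4/(12.1×2.22) = 65.872 K
T_out = 23.7 + 65.872 = 89.572 °C

T_out = 89.6 °C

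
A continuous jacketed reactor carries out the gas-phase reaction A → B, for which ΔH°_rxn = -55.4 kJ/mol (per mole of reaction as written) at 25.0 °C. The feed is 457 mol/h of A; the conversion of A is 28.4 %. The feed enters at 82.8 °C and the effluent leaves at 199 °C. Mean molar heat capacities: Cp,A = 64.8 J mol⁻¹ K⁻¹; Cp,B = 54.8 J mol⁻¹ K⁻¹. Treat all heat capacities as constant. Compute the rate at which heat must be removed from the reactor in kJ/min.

Extent of reaction ξ = 0.284 × 457 = 129.79 mol/h
Reaction term: ξ·ΔH°_rxn = 129.79 × -55.4 = -7190.3 kJ/h
Sensible, feed 82.8→25 °C: -1711.7 kJ/h
Outlet flows (mol/h): A 327.21, B 129.79
Sensible, products 25→199 °C: 4926.9 kJ/h
Q = ΔH = -3975 kJ/h = -1.1042 kW
Heat removed = 66.25 kJ/min

Q_out = 66.2 kJ/min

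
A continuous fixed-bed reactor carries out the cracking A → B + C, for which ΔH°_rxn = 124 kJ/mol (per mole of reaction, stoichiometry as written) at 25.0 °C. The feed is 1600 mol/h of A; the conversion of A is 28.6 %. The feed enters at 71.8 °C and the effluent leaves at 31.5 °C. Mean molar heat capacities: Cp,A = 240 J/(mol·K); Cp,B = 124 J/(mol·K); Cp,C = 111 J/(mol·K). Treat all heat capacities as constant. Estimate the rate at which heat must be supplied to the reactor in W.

Extent of reaction ξ = 0.286 × 1600 = 457.6 mol/h
Reaction term: ξ·ΔH°_rxn = 457.6 × 124 = 56742 kJ/h
Sensible, feed 71.8→25 °C: -17971 kJ/h
Outlet flows (mol/h): A 1142.4, B 457.6, C 457.6
Sensible, products 25→31.5 °C: 2481.1 kJ/h
Q = ΔH = 41252 kJ/h = 11.459 kW
Heat supplied = 11459 W

Q_in = 11500 W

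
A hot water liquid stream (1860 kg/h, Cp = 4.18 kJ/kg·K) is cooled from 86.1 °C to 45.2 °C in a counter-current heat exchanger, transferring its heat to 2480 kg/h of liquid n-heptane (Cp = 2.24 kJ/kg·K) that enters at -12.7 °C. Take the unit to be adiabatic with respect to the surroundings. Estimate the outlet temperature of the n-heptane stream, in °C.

Heat released by hot stream: Q = 1860 × 4.18 × (86.1 − 45.2) = 317990 kJ/h
Energy balance on cold side (adiabatic exchanger): Q = ṁ_c·Cp_c·(T_c,out − T_c,in)
T_c,out = -12.7 + 317990/(2480 × 2.24) = 44.542 °C

T_c,out = 44.5 °C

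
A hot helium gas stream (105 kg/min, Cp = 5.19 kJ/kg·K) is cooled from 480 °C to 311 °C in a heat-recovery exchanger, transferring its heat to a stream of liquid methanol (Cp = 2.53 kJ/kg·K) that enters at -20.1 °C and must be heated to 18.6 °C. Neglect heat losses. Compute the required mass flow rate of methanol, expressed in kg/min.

ṁ_c = 941 kg/min

Heat released by hot stream: Q = 105 × 5.19 × (480 − 311) = 92097 kJ/min
Energy balance on cold side (adiabatic exchanger): Q = ṁ_c·Cp_c·(T_c,out − T_c,in)
ṁ_c = 92097 / [2.53 × (18.6 − -20.1)] = 940.61 kg/min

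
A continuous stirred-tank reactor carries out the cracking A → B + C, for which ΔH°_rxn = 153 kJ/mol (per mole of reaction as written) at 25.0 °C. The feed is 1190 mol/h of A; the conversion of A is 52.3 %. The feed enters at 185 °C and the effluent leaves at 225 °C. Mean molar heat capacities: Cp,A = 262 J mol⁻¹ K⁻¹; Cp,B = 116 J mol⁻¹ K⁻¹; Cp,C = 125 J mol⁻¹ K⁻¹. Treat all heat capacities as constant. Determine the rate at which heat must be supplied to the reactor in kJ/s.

Q_in = 29.2 kJ/s

Extent of reaction ξ = 0.523 × 1190 = 622.37 mol/h
Reaction term: ξ·ΔH°_rxn = 622.37 × 153 = 95223 kJ/h
Sensible, feed 185→25 °C: -49885 kJ/h
Outlet flows (mol/h): A 567.63, B 622.37, C 622.37
Sensible, products 25→225 °C: 59742 kJ/h
Q = ΔH = 105080 kJ/h = 29.189 kW
Heat supplied = 29.189 kJ/s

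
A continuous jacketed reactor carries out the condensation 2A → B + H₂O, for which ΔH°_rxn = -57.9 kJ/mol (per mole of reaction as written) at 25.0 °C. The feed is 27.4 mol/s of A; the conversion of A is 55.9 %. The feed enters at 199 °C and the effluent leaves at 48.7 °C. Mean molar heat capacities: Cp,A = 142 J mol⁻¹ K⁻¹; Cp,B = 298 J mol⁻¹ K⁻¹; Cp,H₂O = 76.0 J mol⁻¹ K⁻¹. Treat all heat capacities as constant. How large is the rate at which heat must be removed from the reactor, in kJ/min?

Q_out = 60700 kJ/min

Extent of reaction ξ = 0.559 × 27.4 / 2 = 7.6583 mol/s
Reaction term: ξ·ΔH°_rxn = 7.6583 × -57.9 = -443.42 kJ/s
Sensible, feed 199→25 °C: -677 kJ/s
Outlet flows (mol/s): A 12.083, B 7.6583, H₂O 7.6583
Sensible, products 25→48.7 °C: 108.55 kJ/s
Q = ΔH = -1011.9 kJ/s = -1011.9 kW
Heat removed = 60712 kJ/min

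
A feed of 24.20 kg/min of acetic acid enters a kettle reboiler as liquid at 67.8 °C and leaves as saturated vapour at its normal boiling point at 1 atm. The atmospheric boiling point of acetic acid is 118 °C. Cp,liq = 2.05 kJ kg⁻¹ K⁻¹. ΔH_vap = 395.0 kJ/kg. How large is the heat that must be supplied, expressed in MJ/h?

liquid 67.8→118 °C: 102.91 kJ/kg
vaporisation at 118 °C: 395 kJ/kg
Δh = 102.91 + 395 = 497.91 kJ/kg
Q = ṁ·Δh = 24.20 kg/min × 497.91 kJ/kg = 12049 kJ/min
|Q| = 200.82 kW = 722.97 MJ/h

Q = 723 MJ/h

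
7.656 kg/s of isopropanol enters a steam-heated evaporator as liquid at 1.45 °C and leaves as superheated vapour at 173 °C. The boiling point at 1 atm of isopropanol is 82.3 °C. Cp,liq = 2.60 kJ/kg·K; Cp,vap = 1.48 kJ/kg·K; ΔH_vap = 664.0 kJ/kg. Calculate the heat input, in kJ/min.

liquid 1.45→82.3 °C: 210.21 kJ/kg
vaporisation at 82.3 °C: 664 kJ/kg
vapour 82.3→173 °C: 134.24 kJ/kg
Δh = 210.21 + 664 + 134.24 = 1008.4 kJ/kg
Q = ṁ·Δh = 7.656 kg/s × 1008.4 kJ/kg = 7720.7 kJ/s
|Q| = 7720.7 kW = 463240 kJ/min

Q = 463000 kJ/min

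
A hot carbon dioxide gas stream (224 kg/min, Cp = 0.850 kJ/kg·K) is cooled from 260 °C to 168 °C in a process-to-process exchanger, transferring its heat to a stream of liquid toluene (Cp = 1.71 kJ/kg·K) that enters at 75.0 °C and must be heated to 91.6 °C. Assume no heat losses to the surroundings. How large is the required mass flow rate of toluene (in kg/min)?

Heat released by hot stream: Q = 224 × 0.850 × (260 − 168) = 17517 kJ/min
Energy balance on cold side (adiabatic exchanger): Q = ṁ_c·Cp_c·(T_c,out − T_c,in)
ṁ_c = 17517 / [1.71 × (91.6 − 75.0)] = 617.09 kg/min

ṁ_c = 617 kg/min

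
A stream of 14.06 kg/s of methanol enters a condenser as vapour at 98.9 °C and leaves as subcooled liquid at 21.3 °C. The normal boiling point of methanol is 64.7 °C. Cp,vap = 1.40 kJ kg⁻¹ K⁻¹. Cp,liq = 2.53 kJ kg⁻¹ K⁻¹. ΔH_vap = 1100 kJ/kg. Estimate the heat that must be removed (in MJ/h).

Q_c = 63700 MJ/h

vapour 98.9→64.7 °C: -47.88 kJ/kg
condensation at 64.7 °C: -1100 kJ/kg
liquid 64.7→21.3 °C: -109.8 kJ/kg
Δh = -47.88 + -1100 + -109.8 = -1257.7 kJ/kg
Q = ṁ·Δh = 14.06 kg/s × -1257.7 kJ/kg = -17683 kJ/s
|Q| = 17683 kW = 63659 MJ/h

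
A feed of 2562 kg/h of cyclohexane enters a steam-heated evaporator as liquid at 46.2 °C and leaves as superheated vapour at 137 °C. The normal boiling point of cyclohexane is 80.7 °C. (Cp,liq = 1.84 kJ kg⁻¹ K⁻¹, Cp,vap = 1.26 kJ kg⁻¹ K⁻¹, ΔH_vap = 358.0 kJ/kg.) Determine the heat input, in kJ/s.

liquid 46.2→80.7 °C: 63.48 kJ/kg
vaporisation at 80.7 °C: 358 kJ/kg
vapour 80.7→137 °C: 70.938 kJ/kg
Δh = 63.48 + 358 + 70.938 = 492.42 kJ/kg
Q = ṁ·Δh = 2562 kg/h × 492.42 kJ/kg = 1.2616e+06 kJ/h
|Q| = 350.44 kW

Q = 350 kJ/s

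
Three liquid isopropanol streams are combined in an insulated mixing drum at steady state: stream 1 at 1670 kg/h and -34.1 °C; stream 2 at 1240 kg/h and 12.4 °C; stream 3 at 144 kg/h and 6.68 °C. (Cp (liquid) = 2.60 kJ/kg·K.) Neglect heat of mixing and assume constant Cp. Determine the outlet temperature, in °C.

Adiabatic, steady state ⇒ Σ ṁᵢCp,ᵢ(T_out − Tᵢ) = 0
T_out = Σ ṁᵢCp,ᵢTᵢ / Σ ṁᵢCp,ᵢ
      = -105580 / 7940.4 = -13.297 °C

T_out = -13.3 °C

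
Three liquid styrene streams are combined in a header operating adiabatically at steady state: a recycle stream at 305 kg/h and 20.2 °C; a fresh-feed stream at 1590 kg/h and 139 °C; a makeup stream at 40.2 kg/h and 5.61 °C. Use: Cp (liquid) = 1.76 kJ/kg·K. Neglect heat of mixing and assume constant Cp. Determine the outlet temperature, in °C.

No heat crosses the boundary, so H_out = H_in.
Σ ṁᵢCp,ᵢTᵢ = 305×1.76×20.2 + 1590×1.76×139 + 40.2×1.76×5.61 = 400220
Σ ṁᵢCp,ᵢ = 305×1.76 + 1590×1.76 + 40.2×1.76 = 3406
T_out = 400220 / 3406 = 117.51 °C

T_out = 118 °C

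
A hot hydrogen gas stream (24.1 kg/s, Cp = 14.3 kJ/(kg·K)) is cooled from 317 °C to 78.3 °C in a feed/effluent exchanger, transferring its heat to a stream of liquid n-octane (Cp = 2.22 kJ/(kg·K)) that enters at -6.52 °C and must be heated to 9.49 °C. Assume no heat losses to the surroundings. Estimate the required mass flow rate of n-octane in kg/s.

ṁ_c = 2310 kg/s

Heat released by hot stream: Q = 24.1 × 14.3 × (317 − 78.3) = 82263 kJ/s
Energy balance on cold side (adiabatic exchanger): Q = ṁ_c·Cp_c·(T_c,out − T_c,in)
ṁ_c = 82263 / [2.22 × (9.49 − -6.52)] = 2314.5 kg/s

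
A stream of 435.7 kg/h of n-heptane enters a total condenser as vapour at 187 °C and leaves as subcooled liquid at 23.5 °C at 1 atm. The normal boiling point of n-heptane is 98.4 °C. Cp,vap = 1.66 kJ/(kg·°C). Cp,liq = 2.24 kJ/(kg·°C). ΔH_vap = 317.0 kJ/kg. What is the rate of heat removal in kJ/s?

Q_c = 76.5 kJ/s

vapour 187→98.4 °C: -147.08 kJ/kg
condensation at 98.4 °C: -317 kJ/kg
liquid 98.4→23.5 °C: -167.78 kJ/kg
Δh = -147.08 + -317 + -167.78 = -631.85 kJ/kg
Q = ṁ·Δh = 435.7 kg/h × -631.85 kJ/kg = -275300 kJ/h
|Q| = 76.472 kW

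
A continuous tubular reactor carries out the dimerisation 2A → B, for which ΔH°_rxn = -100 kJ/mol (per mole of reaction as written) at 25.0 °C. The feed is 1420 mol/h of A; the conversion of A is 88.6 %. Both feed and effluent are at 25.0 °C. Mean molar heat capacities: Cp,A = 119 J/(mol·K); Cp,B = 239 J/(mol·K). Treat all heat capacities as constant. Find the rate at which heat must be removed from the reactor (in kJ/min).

Extent of reaction ξ = 0.886 × 1420 / 2 = 629.06 mol/h
Reaction term: ξ·ΔH°_rxn = 629.06 × -100 = -62906 kJ/h
Q = ΔH = -62906 kJ/h = -17.474 kW
Heat removed = 1048.4 kJ/min

Q_out = 1050 kJ/min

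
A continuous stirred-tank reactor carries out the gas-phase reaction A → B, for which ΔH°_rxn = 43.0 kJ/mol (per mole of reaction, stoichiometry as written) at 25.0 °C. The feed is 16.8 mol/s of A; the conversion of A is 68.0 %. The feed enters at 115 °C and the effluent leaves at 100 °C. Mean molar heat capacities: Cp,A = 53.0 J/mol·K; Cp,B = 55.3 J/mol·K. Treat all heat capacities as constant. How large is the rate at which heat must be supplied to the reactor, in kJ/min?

Extent of reaction ξ = 0.680 × 16.8 = 11.424 mol/s
Reaction term: ξ·ΔH°_rxn = 11.424 × 43.0 = 491.23 kJ/s
Sensible, feed 115→25 °C: -80.136 kJ/s
Outlet flows (mol/s): A 5.376, B 11.424
Sensible, products 25→100 °C: 68.751 kJ/s
Q = ΔH = 479.85 kJ/s = 479.85 kW
Heat supplied = 28791 kJ/min

Q_in = 28800 kJ/min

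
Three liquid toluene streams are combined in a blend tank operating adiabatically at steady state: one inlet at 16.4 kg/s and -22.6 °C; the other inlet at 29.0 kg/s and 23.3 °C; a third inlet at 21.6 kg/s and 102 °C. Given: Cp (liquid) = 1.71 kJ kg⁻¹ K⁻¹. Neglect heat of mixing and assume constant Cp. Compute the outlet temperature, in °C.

T_out = 37.4 °C

No heat crosses the boundary, so H_out = H_in.
T_out = Σ ṁᵢCp,ᵢTᵢ / Σ ṁᵢCp,ᵢ
      = 4289.1 / 114.57 = 37.437 °C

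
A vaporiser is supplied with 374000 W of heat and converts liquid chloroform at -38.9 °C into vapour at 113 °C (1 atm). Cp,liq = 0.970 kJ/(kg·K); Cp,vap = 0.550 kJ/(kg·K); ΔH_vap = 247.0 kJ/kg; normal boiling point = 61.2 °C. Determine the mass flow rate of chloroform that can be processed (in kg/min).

ṁ = 60.2 kg/min

Δh = 0.970×(61.2−-38.9) + 247.0 + 0.550×(113−61.2) = 372.59 kJ/kg
Q = 374000 W = 374 kJ/s = 22440 kJ/min
ṁ = Q/Δh = 22440 / 372.59 = 60.228 kg/min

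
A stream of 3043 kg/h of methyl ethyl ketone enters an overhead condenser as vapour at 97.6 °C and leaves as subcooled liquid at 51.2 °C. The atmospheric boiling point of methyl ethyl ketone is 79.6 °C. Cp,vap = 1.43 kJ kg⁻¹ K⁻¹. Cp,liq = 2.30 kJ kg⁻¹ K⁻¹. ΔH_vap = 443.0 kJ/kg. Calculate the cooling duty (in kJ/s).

Q_c = 451 kJ/s

vapour 97.6→79.6 °C: -25.74 kJ/kg
condensation at 79.6 °C: -443 kJ/kg
liquid 79.6→51.2 °C: -65.32 kJ/kg
Δh = -25.74 + -443 + -65.32 = -534.06 kJ/kg
Q = ṁ·Δh = 3043 kg/h × -534.06 kJ/kg = -1.6251e+06 kJ/h
|Q| = 451.43 kW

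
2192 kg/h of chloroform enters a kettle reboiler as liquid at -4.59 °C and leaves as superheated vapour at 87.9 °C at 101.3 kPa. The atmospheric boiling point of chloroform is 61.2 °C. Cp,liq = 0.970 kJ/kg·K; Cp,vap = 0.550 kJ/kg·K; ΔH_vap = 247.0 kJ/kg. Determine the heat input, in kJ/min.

liquid -4.59→61.2 °C: 63.816 kJ/kg
vaporisation at 61.2 °C: 247 kJ/kg
vapour 61.2→87.9 °C: 14.685 kJ/kg
Δh = 63.816 + 247 + 14.685 = 325.5 kJ/kg
Q = ṁ·Δh = 2192 kg/h × 325.5 kJ/kg = 713500 kJ/h
|Q| = 198.19 kW = 11892 kJ/min

Q = 11900 kJ/min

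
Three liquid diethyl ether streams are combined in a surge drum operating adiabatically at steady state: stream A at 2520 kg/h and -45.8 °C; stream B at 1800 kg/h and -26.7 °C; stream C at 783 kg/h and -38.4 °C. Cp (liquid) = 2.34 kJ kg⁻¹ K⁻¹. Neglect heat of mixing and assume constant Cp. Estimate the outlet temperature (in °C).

T_out = -37.9 °C

Adiabatic, steady state ⇒ Σ ṁᵢCp,ᵢ(T_out − Tᵢ) = 0
T_out = Σ ṁᵢCp,ᵢTᵢ / Σ ṁᵢCp,ᵢ
      = -452890 / 11941 = -37.927 °C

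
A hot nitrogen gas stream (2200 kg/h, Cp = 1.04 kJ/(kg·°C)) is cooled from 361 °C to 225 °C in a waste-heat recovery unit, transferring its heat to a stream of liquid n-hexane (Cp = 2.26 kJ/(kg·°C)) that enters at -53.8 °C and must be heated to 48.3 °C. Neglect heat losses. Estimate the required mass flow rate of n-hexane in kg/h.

ṁ_c = 1350 kg/h

Heat released by hot stream: Q = 2200 × 1.04 × (361 − 225) = 311170 kJ/h
Energy balance on cold side (adiabatic exchanger): Q = ṁ_c·Cp_c·(T_c,out − T_c,in)
ṁ_c = 311170 / [2.26 × (48.3 − -53.8)] = 1348.5 kg/h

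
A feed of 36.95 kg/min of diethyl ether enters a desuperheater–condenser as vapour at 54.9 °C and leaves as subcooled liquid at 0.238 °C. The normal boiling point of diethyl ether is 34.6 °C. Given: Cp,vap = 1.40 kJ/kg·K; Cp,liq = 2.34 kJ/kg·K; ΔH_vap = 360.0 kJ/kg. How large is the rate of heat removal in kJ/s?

Q_c = 289 kJ/s

vapour 54.9→34.6 °C: -28.42 kJ/kg
condensation at 34.6 °C: -360 kJ/kg
liquid 34.6→0.238 °C: -80.407 kJ/kg
Δh = -28.42 + -360 + -80.407 = -468.83 kJ/kg
Q = ṁ·Δh = 36.95 kg/min × -468.83 kJ/kg = -17323 kJ/min
|Q| = 288.72 kW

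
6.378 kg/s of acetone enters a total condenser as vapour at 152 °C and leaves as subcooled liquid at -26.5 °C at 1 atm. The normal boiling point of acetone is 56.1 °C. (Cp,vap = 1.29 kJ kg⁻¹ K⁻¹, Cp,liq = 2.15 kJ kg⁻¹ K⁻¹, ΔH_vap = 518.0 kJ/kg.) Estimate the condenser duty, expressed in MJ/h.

vapour 152→56.1 °C: -123.71 kJ/kg
condensation at 56.1 °C: -518 kJ/kg
liquid 56.1→-26.5 °C: -177.59 kJ/kg
Δh = -123.71 + -518 + -177.59 = -819.3 kJ/kg
Q = ṁ·Δh = 6.378 kg/s × -819.3 kJ/kg = -5225.5 kJ/s
|Q| = 5225.5 kW = 18812 MJ/h

Q_c = 18800 MJ/h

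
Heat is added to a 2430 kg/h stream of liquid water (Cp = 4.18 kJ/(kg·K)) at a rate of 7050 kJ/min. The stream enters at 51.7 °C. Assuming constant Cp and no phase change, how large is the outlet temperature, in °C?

T_out = 93.3 °C

Q = 7050 kJ/min = 423000 kJ/h
ΔT = Q/(ṁ·Cp) = 423000/(2430×4.18) = 41.645 K
T_out = 51.7 + 41.645 = 93.345 °C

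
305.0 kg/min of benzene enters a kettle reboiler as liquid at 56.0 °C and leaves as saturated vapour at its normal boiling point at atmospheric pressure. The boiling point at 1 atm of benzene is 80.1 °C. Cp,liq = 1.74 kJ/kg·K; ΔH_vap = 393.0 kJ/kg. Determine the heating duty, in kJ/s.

Q = 2210 kJ/s

liquid 56.0→80.1 °C: 41.934 kJ/kg
vaporisation at 80.1 °C: 393 kJ/kg
Δh = 41.934 + 393 = 434.93 kJ/kg
Q = ṁ·Δh = 305.0 kg/min × 434.93 kJ/kg = 132650 kJ/min
|Q| = 2210.9 kW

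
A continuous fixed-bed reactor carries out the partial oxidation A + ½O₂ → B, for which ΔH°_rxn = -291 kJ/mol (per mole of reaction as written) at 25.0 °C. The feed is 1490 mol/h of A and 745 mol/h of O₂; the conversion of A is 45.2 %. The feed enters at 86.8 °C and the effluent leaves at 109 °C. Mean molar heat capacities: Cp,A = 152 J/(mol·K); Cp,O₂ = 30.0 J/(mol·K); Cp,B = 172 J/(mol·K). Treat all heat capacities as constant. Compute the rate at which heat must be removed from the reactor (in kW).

Extent of reaction ξ = 0.452 × 1490 = 673.48 mol/h
Reaction term: ξ·ΔH°_rxn = 673.48 × -291 = -195980 kJ/h
Sensible, feed 86.8→25 °C: -15378 kJ/h
Outlet flows (mol/h): A 816.52, O₂ 408.26, B 673.48
Sensible, products 25→109 °C: 21185 kJ/h
Q = ΔH = -190180 kJ/h = -52.827 kW
Heat removed = 52.827 kW

Q_out = 52.8 kW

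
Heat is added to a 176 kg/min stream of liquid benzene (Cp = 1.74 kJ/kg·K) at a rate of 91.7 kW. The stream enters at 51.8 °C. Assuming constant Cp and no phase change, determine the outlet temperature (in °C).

T_out = 69.8 °C

Q = 91.7 kW = 5502 kJ/min
ΔT = Q/(ṁ·Cp) = 5502/(176×1.74) = 17.966 K
T_out = 51.8 + 17.966 = 69.766 °C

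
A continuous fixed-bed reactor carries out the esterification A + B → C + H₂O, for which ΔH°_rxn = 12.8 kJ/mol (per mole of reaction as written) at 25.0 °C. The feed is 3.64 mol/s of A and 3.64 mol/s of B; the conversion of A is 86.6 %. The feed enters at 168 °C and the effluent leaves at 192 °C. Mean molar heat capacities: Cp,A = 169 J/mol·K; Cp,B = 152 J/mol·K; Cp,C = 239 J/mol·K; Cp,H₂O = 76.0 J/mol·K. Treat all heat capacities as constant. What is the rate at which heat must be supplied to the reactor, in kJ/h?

Extent of reaction ξ = 0.866 × 3.64 = 3.1522 mol/s
Reaction term: ξ·ΔH°_rxn = 3.1522 × 12.8 = 40.349 kJ/s
Sensible, feed 168→25 °C: -167.09 kJ/s
Outlet flows (mol/s): A 0.48776, B 0.48776, C 3.1522, H₂O 3.1522
Sensible, products 25→192 °C: 191.97 kJ/s
Q = ΔH = 65.233 kJ/s = 65.233 kW
Heat supplied = 234840 kJ/h

Q_in = 235000 kJ/h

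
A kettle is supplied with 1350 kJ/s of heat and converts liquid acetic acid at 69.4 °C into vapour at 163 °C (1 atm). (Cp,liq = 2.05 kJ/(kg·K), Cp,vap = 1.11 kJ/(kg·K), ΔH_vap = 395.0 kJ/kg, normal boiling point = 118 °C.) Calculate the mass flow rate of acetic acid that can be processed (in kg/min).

Δh = 2.05×(118−69.4) + 395.0 + 1.11×(163−118) = 544.58 kJ/kg
Q = 1350 kJ/s = 1350 kJ/s = 81000 kJ/min
ṁ = Q/Δh = 81000 / 544.58 = 148.74 kg/min

ṁ = 149 kg/min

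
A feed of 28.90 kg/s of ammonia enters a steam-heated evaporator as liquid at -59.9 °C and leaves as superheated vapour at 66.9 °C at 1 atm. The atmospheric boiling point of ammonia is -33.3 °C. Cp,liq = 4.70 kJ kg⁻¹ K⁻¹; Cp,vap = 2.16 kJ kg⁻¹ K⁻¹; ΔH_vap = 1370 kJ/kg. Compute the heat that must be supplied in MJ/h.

Q = 178000 MJ/h

liquid -59.9→-33.3 °C: 125.02 kJ/kg
vaporisation at -33.3 °C: 1370 kJ/kg
vapour -33.3→66.9 °C: 216.43 kJ/kg
Δh = 125.02 + 1370 + 216.43 = 1711.5 kJ/kg
Q = ṁ·Δh = 28.90 kg/s × 1711.5 kJ/kg = 49461 kJ/s
|Q| = 49461 kW = 178060 MJ/h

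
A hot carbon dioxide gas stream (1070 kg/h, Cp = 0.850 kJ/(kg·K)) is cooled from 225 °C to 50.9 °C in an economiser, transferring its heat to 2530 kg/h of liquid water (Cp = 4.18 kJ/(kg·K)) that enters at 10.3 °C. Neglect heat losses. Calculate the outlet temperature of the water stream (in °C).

T_c,out = 25.3 °C

Heat released by hot stream: Q = 1070 × 0.850 × (225 − 50.9) = 158340 kJ/h
Energy balance on cold side (adiabatic exchanger): Q = ṁ_c·Cp_c·(T_c,out − T_c,in)
T_c,out = 10.3 + 158340/(2530 × 4.18) = 25.273 °C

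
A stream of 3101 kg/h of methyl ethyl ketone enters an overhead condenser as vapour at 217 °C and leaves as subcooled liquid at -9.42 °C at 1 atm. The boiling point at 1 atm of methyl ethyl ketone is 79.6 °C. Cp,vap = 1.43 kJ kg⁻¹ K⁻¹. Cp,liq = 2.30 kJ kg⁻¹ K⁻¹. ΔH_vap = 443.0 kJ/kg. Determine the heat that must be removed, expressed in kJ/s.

Q_c = 727 kJ/s

vapour 217→79.6 °C: -196.48 kJ/kg
condensation at 79.6 °C: -443 kJ/kg
liquid 79.6→-9.42 °C: -204.75 kJ/kg
Δh = -196.48 + -443 + -204.75 = -844.23 kJ/kg
Q = ṁ·Δh = 3101 kg/h × -844.23 kJ/kg = -2.618e+06 kJ/h
|Q| = 727.21 kW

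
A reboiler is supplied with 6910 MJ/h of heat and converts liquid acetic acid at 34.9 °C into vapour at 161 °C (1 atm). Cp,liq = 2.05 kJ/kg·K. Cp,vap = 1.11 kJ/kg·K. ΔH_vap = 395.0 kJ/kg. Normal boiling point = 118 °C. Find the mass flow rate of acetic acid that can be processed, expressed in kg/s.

ṁ = 3.13 kg/s

Δh = 2.05×(118−34.9) + 395.0 + 1.11×(161−118) = 613.09 kJ/kg
Q = 6910 MJ/h = 1919.4 kJ/s = 1919.4 kJ/s
ṁ = Q/Δh = 1919.4 / 613.09 = 3.1308 kg/s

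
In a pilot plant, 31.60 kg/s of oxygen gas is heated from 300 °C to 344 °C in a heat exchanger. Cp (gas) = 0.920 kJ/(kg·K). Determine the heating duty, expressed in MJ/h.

Q = 4610 MJ/h

Q = ṁ·Cp·ΔT = 31.60 × 0.920 × (344 − 300) = 1279.2 kJ/s
Heating duty = 4605 MJ/h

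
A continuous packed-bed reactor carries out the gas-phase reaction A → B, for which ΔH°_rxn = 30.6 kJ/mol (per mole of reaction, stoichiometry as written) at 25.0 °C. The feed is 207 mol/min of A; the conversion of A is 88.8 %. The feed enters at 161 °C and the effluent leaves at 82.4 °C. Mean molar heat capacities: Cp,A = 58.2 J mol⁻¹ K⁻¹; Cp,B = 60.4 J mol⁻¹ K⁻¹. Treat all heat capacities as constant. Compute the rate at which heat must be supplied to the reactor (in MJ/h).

Extent of reaction ξ = 0.888 × 207 = 183.82 mol/min
Reaction term: ξ·ΔH°_rxn = 183.82 × 30.6 = 5624.8 kJ/min
Sensible, feed 161→25 °C: -1638.4 kJ/min
Outlet flows (mol/min): A 23.184, B 183.82
Sensible, products 25→82.4 °C: 714.73 kJ/min
Q = ΔH = 4701.1 kJ/min = 78.351 kW
Heat supplied = 282.06 MJ/h

Q_in = 282 MJ/h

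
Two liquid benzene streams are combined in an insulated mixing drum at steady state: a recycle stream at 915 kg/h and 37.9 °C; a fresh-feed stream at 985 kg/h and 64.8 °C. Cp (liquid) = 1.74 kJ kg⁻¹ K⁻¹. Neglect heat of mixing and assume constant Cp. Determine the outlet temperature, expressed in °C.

No heat crosses the boundary, so H_out = H_in.
T_out = Σ ṁᵢCp,ᵢTᵢ / Σ ṁᵢCp,ᵢ
      = 171400 / 3306 = 51.846 °C

T_out = 51.8 °C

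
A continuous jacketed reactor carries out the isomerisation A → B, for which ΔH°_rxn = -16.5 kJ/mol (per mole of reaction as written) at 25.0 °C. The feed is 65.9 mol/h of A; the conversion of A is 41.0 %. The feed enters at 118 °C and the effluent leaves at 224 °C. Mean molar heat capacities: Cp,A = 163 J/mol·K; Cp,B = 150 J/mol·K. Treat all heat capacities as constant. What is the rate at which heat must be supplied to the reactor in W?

Extent of reaction ξ = 0.410 × 65.9 = 27.019 mol/h
Reaction term: ξ·ΔH°_rxn = 27.019 × -16.5 = -445.81 kJ/h
Sensible, feed 118→25 °C: -998.98 kJ/h
Outlet flows (mol/h): A 38.881, B 27.019
Sensible, products 25→224 °C: 2067.7 kJ/h
Q = ΔH = 622.91 kJ/h = 0.17303 kW
Heat supplied = 173.03 W

Q_in = 173 W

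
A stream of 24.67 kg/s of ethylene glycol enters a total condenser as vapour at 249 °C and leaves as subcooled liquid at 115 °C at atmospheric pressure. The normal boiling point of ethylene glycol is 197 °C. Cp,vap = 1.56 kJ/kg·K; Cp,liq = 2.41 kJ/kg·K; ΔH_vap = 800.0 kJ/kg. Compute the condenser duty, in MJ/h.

Q_c = 95800 MJ/h

vapour 249→197 °C: -81.12 kJ/kg
condensation at 197 °C: -800 kJ/kg
liquid 197→115 °C: -197.62 kJ/kg
Δh = -81.12 + -800 + -197.62 = -1078.7 kJ/kg
Q = ṁ·Δh = 24.67 kg/s × -1078.7 kJ/kg = -26613 kJ/s
|Q| = 26613 kW = 95805 MJ/h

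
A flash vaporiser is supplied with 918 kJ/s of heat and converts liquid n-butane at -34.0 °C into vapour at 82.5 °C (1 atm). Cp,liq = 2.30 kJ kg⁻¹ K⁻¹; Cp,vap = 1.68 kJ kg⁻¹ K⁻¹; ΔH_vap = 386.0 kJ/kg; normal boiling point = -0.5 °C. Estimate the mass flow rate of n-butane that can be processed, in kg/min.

Δh = 2.30×(-0.5−-34.0) + 386.0 + 1.68×(82.5−-0.5) = 602.49 kJ/kg
Q = 918 kJ/s = 918 kJ/s = 55080 kJ/min
ṁ = Q/Δh = 55080 / 602.49 = 91.421 kg/min

ṁ = 91.4 kg/min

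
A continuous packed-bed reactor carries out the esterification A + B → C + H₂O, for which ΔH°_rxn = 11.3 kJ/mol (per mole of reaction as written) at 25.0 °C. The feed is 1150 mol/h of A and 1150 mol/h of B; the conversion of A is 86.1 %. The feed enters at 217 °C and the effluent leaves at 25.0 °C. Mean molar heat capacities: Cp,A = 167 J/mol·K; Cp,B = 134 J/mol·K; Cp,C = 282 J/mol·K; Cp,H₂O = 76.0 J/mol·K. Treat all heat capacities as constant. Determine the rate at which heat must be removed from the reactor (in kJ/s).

Q_out = 15.4 kJ/s

Extent of reaction ξ = 0.861 × 1150 = 990.15 mol/h
Reaction term: ξ·ΔH°_rxn = 990.15 × 11.3 = 11189 kJ/h
Sensible, feed 217→25 °C: -66461 kJ/h
Outlet flows (mol/h): A 159.85, B 159.85, C 990.15, H₂O 990.15
Sensible, products 25→25.0 °C: 0 kJ/h
Q = ΔH = -55272 kJ/h = -15.353 kW
Heat removed = 15.353 kJ/s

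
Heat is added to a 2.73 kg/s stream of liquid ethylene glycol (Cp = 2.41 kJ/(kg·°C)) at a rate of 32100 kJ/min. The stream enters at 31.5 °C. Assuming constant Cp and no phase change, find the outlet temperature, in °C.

Q = 32100 kJ/min = 535 kJ/s
ΔT = Q/(ṁ·Cp) = 535/(2.73×2.41) = 81.316 K
T_out = 31.5 + 81.316 = 112.82 °C

T_out = 113 °C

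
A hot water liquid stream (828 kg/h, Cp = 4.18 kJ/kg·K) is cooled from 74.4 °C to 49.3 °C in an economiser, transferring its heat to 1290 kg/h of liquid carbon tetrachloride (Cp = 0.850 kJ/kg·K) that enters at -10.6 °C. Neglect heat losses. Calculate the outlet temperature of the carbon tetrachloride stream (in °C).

Heat released by hot stream: Q = 828 × 4.18 × (74.4 − 49.3) = 86872 kJ/h
Energy balance on cold side (adiabatic exchanger): Q = ṁ_c·Cp_c·(T_c,out − T_c,in)
T_c,out = -10.6 + 86872/(1290 × 0.850) = 68.627 °C

T_c,out = 68.6 °C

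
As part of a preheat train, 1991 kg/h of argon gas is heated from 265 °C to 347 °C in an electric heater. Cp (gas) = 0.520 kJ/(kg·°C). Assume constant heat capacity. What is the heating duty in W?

Q = 23600 W

Q = ṁ·Cp·ΔT = 1991 × 0.520 × (347 − 265) = 84896 kJ/h
Converting: 84896 / 3600 s = 23.582 kW
Heating duty = 23582 W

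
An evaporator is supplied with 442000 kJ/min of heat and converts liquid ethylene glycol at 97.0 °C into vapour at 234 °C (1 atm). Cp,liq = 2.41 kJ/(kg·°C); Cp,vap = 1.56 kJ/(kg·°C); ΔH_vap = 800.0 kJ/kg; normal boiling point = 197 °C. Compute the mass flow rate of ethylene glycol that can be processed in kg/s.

Δh = 2.41×(197−97.0) + 800.0 + 1.56×(234−197) = 1098.7 kJ/kg
Q = 442000 kJ/min = 7366.7 kJ/s = 7366.7 kJ/s
ṁ = Q/Δh = 7366.7 / 1098.7 = 6.7048 kg/s

ṁ = 6.70 kg/s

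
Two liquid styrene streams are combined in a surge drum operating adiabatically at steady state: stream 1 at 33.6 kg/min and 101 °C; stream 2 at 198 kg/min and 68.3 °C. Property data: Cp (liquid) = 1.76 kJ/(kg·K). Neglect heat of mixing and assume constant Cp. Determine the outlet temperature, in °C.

Energy balance with Q = 0: Σ ṁᵢCp,ᵢ(T_out − Tᵢ) = 0
T_out = Σ ṁᵢCp,ᵢTᵢ / Σ ṁᵢCp,ᵢ
      = 29774 / 407.62 = 73.044 °C

T_out = 73.0 °C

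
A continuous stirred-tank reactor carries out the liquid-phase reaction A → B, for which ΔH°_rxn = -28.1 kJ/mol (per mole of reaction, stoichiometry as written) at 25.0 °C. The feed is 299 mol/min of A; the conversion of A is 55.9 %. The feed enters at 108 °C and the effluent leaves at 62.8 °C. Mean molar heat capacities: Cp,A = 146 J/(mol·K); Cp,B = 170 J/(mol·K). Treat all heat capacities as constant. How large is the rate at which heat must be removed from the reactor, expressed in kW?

Extent of reaction ξ = 0.559 × 299 = 167.14 mol/min
Reaction term: ξ·ΔH°_rxn = 167.14 × -28.1 = -4696.7 kJ/min
Sensible, feed 108→25 °C: -3623.3 kJ/min
Outlet flows (mol/min): A 131.86, B 167.14
Sensible, products 25→62.8 °C: 1801.8 kJ/min
Q = ΔH = -6518.2 kJ/min = -108.64 kW
Heat removed = 108.64 kW

Q_out = 109 kW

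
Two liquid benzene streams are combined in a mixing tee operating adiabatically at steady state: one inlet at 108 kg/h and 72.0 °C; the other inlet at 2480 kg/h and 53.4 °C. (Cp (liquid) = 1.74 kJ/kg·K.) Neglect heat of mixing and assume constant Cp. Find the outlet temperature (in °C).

Energy balance with Q = 0: Σ ṁᵢCp,ᵢ(T_out − Tᵢ) = 0
Σ ṁᵢCp,ᵢTᵢ = 108×1.74×72.0 + 2480×1.74×53.4 = 243960
Σ ṁᵢCp,ᵢ = 108×1.74 + 2480×1.74 = 4503.1
T_out = 243960 / 4503.1 = 54.176 °C

T_out = 54.2 °C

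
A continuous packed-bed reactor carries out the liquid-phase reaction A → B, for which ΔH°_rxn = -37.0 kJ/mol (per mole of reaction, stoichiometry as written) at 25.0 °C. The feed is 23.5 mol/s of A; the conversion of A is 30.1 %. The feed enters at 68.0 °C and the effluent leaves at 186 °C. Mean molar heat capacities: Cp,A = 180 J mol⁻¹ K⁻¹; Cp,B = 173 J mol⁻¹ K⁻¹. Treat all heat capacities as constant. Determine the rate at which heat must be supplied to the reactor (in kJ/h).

Extent of reaction ξ = 0.301 × 23.5 = 7.0735 mol/s
Reaction term: ξ·ΔH°_rxn = 7.0735 × -37.0 = -261.72 kJ/s
Sensible, feed 68.0→25 °C: -181.89 kJ/s
Outlet flows (mol/s): A 16.427, B 7.0735
Sensible, products 25→186 °C: 673.06 kJ/s
Q = ΔH = 229.45 kJ/s = 229.45 kW
Heat supplied = 826020 kJ/h

Q_in = 826000 kJ/h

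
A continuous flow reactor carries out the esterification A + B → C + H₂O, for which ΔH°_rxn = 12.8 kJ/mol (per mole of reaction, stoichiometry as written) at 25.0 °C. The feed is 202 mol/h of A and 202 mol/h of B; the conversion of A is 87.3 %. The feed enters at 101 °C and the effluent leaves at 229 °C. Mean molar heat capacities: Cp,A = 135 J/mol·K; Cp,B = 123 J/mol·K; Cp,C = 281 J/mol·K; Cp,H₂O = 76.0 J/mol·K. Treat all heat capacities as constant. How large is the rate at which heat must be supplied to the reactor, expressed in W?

Extent of reaction ξ = 0.873 × 202 = 176.35 mol/h
Reaction term: ξ·ΔH°_rxn = 176.35 × 12.8 = 2257.2 kJ/h
Sensible, feed 101→25 °C: -3960.8 kJ/h
Outlet flows (mol/h): A 25.654, B 25.654, C 176.35, H₂O 176.35
Sensible, products 25→229 °C: 14193 kJ/h
Q = ΔH = 12490 kJ/h = 3.4693 kW
Heat supplied = 3469.3 W

Q_in = 3470 W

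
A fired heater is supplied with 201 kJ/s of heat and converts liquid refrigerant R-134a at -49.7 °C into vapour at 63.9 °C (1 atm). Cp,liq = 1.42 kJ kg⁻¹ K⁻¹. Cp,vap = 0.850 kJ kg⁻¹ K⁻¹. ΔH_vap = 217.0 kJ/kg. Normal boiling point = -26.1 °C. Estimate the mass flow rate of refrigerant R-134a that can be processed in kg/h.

ṁ = 2210 kg/h

Δh = 1.42×(-26.1−-49.7) + 217.0 + 0.850×(63.9−-26.1) = 327.01 kJ/kg
Q = 201 kJ/s = 201 kJ/s = 723600 kJ/h
ṁ = Q/Δh = 723600 / 327.01 = 2212.8 kg/h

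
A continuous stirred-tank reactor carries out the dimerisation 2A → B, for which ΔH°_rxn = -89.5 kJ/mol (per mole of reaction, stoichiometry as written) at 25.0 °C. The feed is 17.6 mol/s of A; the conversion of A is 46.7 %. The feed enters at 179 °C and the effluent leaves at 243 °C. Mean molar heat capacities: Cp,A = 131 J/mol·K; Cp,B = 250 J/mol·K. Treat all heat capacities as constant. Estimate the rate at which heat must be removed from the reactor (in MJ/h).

Q_out = 832 MJ/h

Extent of reaction ξ = 0.467 × 17.6 / 2 = 4.1096 mol/s
Reaction term: ξ·ΔH°_rxn = 4.1096 × -89.5 = -367.81 kJ/s
Sensible, feed 179→25 °C: -355.06 kJ/s
Outlet flows (mol/s): A 9.3808, B 4.1096
Sensible, products 25→243 °C: 491.87 kJ/s
Q = ΔH = -231 kJ/s = -231 kW
Heat removed = 831.61 MJ/h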